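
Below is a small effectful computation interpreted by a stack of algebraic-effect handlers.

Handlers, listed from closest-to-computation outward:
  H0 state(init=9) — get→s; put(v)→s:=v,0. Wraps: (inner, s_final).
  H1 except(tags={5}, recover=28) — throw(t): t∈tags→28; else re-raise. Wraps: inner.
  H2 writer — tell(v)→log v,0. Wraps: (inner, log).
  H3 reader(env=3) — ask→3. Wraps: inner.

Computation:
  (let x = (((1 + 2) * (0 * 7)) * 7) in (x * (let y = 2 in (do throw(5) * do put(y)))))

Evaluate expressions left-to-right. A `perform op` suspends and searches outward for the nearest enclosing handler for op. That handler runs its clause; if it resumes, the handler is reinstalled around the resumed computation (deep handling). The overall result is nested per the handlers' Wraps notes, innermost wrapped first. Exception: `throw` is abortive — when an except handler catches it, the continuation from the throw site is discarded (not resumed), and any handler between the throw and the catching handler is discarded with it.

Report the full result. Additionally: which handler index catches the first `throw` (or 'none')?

Answer: (28, ()) ; first throw caught by: H1

Evaluation trace:
throw(5) @ H1 caught ⇒ 28
H2 returns (28, ())
H3 returns (28, ())
= (28, ())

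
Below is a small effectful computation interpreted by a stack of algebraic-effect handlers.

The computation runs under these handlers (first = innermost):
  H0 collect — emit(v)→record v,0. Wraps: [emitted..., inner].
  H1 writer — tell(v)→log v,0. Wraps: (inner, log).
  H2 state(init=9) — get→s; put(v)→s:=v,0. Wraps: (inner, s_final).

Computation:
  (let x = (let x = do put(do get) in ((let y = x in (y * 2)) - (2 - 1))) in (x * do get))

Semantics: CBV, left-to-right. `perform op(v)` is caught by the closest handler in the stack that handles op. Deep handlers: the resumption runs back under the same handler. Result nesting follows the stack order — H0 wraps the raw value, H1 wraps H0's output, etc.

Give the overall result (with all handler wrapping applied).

Step-by-step:
get @ H2 ⇒ 9
put(9) @ H2 ⇒ s:=9
get @ H2 ⇒ 9
H0 returns [-9]
H1 returns ([-9], ())
H2 returns (([-9], ()), 9)
= (([-9], ()), 9)

Answer: (([-9], ()), 9)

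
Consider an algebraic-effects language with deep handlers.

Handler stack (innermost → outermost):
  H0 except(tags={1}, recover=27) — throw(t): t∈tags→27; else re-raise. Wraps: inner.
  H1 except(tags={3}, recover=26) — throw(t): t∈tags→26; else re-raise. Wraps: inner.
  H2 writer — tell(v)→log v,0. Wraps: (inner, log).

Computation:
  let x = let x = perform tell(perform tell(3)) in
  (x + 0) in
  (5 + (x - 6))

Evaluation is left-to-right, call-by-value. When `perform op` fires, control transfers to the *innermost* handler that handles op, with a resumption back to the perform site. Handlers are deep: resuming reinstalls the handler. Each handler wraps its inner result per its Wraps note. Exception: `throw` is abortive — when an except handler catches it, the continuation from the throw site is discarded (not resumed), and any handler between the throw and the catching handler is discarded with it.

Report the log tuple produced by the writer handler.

Step-by-step:
tell(3) @ H2 ⇒ log+=3
tell(0) @ H2 ⇒ log+=0
H0 returns -1
H1 returns -1
H2 returns (-1, (3, 0))
= (-1, (3, 0))

Answer: (3, 0)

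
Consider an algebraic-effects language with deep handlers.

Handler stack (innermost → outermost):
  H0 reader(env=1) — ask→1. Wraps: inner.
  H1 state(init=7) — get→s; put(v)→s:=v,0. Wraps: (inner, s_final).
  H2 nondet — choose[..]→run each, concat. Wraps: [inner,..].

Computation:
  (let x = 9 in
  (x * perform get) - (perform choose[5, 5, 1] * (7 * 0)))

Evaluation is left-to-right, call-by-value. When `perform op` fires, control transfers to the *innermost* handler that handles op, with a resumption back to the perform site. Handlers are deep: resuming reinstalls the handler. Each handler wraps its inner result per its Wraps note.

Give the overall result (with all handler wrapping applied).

Answer: [(63, 7), (63, 7), (63, 7)]

Evaluation trace:
get @ H1 ⇒ 7
choose[5, 5, 1] @ H2
  branch[0] choose=5:
    H0 returns 63
    H1 returns (63, 7)
    H2 returns [(63, 7)]
  branch[1] choose=5:
    H0 returns 63
    H1 returns (63, 7)
    H2 returns [(63, 7)]
  branch[2] choose=1:
    H0 returns 63
    H1 returns (63, 7)
    H2 returns [(63, 7)]
= [(63, 7), (63, 7), (63, 7)]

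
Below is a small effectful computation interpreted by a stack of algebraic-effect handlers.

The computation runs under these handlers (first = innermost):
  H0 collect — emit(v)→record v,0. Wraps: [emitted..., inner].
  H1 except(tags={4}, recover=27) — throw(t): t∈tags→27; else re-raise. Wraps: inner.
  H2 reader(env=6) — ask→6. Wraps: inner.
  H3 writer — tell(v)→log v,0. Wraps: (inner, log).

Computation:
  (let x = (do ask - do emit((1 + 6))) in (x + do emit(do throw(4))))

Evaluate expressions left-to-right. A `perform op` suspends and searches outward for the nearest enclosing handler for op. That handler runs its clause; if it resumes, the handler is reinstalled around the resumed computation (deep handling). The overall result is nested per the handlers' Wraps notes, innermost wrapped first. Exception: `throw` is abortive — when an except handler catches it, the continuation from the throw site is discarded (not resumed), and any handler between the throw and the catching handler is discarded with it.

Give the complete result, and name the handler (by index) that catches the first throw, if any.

Answer: (27, ()) ; first throw caught by: H1

Working:
ask @ H2 ⇒ 6
emit(7) @ H0 ⇒ out+=7
throw(4) @ H1 caught ⇒ 27
H2 returns 27
H3 returns (27, ())
= (27, ())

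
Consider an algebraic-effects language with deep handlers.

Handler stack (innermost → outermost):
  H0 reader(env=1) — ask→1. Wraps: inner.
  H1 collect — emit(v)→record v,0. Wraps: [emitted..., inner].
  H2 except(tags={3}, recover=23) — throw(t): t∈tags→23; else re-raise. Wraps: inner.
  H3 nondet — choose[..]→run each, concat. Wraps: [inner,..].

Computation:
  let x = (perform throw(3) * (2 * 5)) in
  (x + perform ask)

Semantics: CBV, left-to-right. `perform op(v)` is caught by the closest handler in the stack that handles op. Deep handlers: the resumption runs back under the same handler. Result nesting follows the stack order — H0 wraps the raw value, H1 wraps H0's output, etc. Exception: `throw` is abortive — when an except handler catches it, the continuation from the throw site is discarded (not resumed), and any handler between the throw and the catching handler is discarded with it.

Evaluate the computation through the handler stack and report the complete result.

Evaluation trace:
throw(3) @ H2 caught ⇒ 23
H3 returns [23]
= [23]

Answer: [23]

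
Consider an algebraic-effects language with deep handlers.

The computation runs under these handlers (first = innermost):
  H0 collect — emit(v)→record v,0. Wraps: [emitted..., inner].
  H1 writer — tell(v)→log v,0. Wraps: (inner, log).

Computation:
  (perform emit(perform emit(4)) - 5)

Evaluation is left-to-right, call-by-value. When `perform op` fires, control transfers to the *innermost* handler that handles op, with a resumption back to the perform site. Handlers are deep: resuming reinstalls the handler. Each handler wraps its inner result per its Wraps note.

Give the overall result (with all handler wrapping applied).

Answer: ([4, 0, -5], ())

Working:
emit(4) @ H0 ⇒ out+=4
emit(0) @ H0 ⇒ out+=0
H0 returns [4, 0, -5]
H1 returns ([4, 0, -5], ())
= ([4, 0, -5], ())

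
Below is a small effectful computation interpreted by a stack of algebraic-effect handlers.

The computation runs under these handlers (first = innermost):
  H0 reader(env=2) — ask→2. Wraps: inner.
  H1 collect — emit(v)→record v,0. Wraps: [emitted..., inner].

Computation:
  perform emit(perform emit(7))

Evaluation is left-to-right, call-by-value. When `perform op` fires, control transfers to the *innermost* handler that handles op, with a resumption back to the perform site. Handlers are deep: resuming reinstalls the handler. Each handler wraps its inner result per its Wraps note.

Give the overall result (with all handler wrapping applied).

Working:
emit(7) @ H1 ⇒ out+=7
emit(0) @ H1 ⇒ out+=0
H0 returns 0
H1 returns [7, 0, 0]
= [7, 0, 0]

Answer: [7, 0, 0]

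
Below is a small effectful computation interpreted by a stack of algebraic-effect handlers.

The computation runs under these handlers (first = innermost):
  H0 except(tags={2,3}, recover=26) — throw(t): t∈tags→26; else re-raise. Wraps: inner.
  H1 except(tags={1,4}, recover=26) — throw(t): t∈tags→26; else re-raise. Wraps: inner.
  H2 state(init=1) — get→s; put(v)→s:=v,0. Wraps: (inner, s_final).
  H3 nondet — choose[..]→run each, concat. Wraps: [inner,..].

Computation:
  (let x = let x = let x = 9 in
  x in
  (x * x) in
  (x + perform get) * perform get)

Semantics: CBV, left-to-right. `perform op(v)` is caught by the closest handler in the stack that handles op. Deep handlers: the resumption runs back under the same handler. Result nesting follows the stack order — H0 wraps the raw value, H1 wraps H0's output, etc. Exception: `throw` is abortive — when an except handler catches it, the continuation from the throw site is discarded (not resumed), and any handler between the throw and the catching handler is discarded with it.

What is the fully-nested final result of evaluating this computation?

Working:
get @ H2 ⇒ 1
get @ H2 ⇒ 1
H0 returns 82
H1 returns 82
H2 returns (82, 1)
H3 returns [(82, 1)]
= [(82, 1)]

Answer: [(82, 1)]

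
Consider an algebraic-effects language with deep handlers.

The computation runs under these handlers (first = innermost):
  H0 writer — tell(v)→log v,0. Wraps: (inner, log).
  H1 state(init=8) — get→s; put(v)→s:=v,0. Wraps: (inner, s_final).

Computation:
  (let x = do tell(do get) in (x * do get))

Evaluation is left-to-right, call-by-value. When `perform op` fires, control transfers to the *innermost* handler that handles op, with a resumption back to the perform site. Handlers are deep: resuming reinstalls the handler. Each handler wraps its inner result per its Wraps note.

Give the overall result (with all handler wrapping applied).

Evaluation trace:
get @ H1 ⇒ 8
tell(8) @ H0 ⇒ log+=8
get @ H1 ⇒ 8
H0 returns (0, (8))
H1 returns ((0, (8)), 8)
= ((0, (8)), 8)

Answer: ((0, (8)), 8)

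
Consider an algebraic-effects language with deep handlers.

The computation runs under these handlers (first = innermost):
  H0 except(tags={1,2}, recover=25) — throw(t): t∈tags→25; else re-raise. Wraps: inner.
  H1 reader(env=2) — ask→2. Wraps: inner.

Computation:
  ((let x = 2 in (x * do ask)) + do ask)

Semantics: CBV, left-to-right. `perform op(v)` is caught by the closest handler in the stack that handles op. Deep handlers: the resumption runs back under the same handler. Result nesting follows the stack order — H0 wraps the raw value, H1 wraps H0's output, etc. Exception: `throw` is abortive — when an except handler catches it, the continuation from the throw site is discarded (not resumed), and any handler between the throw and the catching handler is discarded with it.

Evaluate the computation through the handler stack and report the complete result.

Step-by-step:
ask @ H1 ⇒ 2
ask @ H1 ⇒ 2
H0 returns 6
H1 returns 6
= 6

Answer: 6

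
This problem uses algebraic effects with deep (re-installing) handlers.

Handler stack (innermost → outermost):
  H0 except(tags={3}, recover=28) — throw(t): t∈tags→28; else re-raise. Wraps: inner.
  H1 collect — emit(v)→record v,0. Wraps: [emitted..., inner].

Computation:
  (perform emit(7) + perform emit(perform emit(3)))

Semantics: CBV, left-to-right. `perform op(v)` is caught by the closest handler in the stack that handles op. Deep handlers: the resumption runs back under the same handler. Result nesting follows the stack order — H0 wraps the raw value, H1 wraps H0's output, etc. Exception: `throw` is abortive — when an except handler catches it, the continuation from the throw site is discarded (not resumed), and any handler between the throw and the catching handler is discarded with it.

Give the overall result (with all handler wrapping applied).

Evaluation trace:
emit(7) @ H1 ⇒ out+=7
emit(3) @ H1 ⇒ out+=3
emit(0) @ H1 ⇒ out+=0
H0 returns 0
H1 returns [7, 3, 0, 0]
= [7, 3, 0, 0]

Answer: [7, 3, 0, 0]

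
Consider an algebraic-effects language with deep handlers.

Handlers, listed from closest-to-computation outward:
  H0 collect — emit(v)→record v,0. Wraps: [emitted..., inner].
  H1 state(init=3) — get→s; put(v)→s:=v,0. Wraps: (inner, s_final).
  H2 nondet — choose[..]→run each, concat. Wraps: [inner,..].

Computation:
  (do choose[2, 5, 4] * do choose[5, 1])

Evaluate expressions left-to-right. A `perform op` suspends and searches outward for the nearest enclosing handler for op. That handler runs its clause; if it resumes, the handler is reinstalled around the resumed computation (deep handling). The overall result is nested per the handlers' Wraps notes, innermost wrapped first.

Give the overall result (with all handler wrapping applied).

Answer: [([10], 3), ([2], 3), ([25], 3), ([5], 3), ([20], 3), ([4], 3)]

Evaluation trace:
choose[2, 5, 4] @ H2
  branch[0] choose=2:
    choose[5, 1] @ H2
      branch[0] choose=5:
        H0 returns [10]
        H1 returns ([10], 3)
        H2 returns [([10], 3)]
      branch[1] choose=1:
        H0 returns [2]
        H1 returns ([2], 3)
        H2 returns [([2], 3)]
  branch[1] choose=5:
    choose[5, 1] @ H2
      branch[0] choose=5:
        H0 returns [25]
        H1 returns ([25], 3)
        H2 returns [([25], 3)]
      branch[1] choose=1:
        H0 returns [5]
        H1 returns ([5], 3)
        H2 returns [([5], 3)]
  branch[2] choose=4:
    choose[5, 1] @ H2
      branch[0] choose=5:
        H0 returns [20]
        H1 returns ([20], 3)
        H2 returns [([20], 3)]
      branch[1] choose=1:
        H0 returns [4]
        H1 returns ([4], 3)
        H2 returns [([4], 3)]
= [([10], 3), ([2], 3), ([25], 3), ([5], 3), ([20], 3), ([4], 3)]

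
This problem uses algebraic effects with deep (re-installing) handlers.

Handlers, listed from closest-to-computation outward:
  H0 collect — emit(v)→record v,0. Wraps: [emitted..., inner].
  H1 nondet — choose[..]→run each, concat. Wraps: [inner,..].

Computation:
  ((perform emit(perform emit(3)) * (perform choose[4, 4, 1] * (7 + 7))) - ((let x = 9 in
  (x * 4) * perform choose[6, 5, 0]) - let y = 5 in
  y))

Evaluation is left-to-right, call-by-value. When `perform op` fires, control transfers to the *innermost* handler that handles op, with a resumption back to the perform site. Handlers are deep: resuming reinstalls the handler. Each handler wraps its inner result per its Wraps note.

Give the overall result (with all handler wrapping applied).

Answer: [[3, 0, -211], [3, 0, -175], [3, 0, 5], [3, 0, -211], [3, 0, -175], [3, 0, 5], [3, 0, -211], [3, 0, -175], [3, 0, 5]]

Step-by-step:
emit(3) @ H0 ⇒ out+=3
emit(0) @ H0 ⇒ out+=0
choose[4, 4, 1] @ H1
  branch[0] choose=4:
    choose[6, 5, 0] @ H1
      branch[0] choose=6:
        H0 returns [3, 0, -211]
        H1 returns [[3, 0, -211]]
      branch[1] choose=5:
        H0 returns [3, 0, -175]
        H1 returns [[3, 0, -175]]
      branch[2] choose=0:
        H0 returns [3, 0, 5]
        H1 returns [[3, 0, 5]]
  branch[1] choose=4:
    choose[6, 5, 0] @ H1
      branch[0] choose=6:
        H0 returns [3, 0, -211]
        H1 returns [[3, 0, -211]]
      branch[1] choose=5:
        H0 returns [3, 0, -175]
        H1 returns [[3, 0, -175]]
      branch[2] choose=0:
        H0 returns [3, 0, 5]
        H1 returns [[3, 0, 5]]
  branch[2] choose=1:
    choose[6, 5, 0] @ H1
      branch[0] choose=6:
        H0 returns [3, 0, -211]
        H1 returns [[3, 0, -211]]
      branch[1] choose=5:
        H0 returns [3, 0, -175]
        H1 returns [[3, 0, -175]]
      branch[2] choose=0:
        H0 returns [3, 0, 5]
        H1 returns [[3, 0, 5]]
= [[3, 0, -211], [3, 0, -175], [3, 0, 5], [3, 0, -211], [3, 0, -175], [3, 0, 5], [3, 0, -211], [3, 0, -175], [3, 0, 5]]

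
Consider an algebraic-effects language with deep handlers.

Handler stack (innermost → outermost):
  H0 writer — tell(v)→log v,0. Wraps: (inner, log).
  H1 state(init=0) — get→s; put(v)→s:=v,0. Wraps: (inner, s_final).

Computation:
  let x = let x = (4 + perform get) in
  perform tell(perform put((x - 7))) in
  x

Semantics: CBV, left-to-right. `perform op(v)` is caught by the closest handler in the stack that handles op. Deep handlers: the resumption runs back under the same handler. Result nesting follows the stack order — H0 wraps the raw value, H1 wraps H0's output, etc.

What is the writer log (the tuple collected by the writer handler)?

Evaluation trace:
get @ H1 ⇒ 0
put(-3) @ H1 ⇒ s:=-3
tell(0) @ H0 ⇒ log+=0
H0 returns (0, (0))
H1 returns ((0, (0)), -3)
= ((0, (0)), -3)

Answer: (0)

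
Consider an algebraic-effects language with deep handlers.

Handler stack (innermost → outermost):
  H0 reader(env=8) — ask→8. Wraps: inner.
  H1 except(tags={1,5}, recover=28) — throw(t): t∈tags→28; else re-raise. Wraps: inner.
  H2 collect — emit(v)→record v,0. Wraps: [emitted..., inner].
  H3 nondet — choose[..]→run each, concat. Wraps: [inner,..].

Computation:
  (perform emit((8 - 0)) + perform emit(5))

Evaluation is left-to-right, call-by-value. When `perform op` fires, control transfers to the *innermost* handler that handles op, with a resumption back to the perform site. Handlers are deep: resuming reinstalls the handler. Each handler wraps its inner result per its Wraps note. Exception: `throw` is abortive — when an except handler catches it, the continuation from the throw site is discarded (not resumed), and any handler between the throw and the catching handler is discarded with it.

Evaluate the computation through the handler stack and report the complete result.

Evaluation trace:
emit(8) @ H2 ⇒ out+=8
emit(5) @ H2 ⇒ out+=5
H0 returns 0
H1 returns 0
H2 returns [8, 5, 0]
H3 returns [[8, 5, 0]]
= [[8, 5, 0]]

Answer: [[8, 5, 0]]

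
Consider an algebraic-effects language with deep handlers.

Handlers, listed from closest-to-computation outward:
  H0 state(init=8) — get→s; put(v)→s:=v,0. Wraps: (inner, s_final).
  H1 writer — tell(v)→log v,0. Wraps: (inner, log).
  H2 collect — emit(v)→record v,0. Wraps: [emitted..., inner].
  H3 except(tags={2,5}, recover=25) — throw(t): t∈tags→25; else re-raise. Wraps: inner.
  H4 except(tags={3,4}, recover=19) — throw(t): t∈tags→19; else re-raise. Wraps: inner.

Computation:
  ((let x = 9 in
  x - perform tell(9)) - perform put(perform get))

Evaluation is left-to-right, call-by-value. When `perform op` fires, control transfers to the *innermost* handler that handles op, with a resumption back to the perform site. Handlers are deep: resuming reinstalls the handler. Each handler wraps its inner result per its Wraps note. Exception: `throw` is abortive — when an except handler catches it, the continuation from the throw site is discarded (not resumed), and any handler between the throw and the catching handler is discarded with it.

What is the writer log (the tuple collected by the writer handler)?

Answer: (9)

Working:
tell(9) @ H1 ⇒ log+=9
get @ H0 ⇒ 8
put(8) @ H0 ⇒ s:=8
H0 returns (9, 8)
H1 returns ((9, 8), (9))
H2 returns [((9, 8), (9))]
H3 returns [((9, 8), (9))]
H4 returns [((9, 8), (9))]
= [((9, 8), (9))]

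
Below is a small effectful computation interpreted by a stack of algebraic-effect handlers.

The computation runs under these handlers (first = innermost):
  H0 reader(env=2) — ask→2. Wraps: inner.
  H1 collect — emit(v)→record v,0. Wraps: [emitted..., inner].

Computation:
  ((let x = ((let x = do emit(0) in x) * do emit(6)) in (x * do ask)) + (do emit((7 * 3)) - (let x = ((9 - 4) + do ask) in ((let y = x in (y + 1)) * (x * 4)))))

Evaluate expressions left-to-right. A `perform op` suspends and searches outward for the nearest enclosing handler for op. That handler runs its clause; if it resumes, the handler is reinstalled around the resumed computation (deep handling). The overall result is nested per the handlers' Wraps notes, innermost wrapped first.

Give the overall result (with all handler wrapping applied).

Answer: [0, 6, 21, -224]

Evaluation trace:
emit(0) @ H1 ⇒ out+=0
emit(6) @ H1 ⇒ out+=6
ask @ H0 ⇒ 2
emit(21) @ H1 ⇒ out+=21
ask @ H0 ⇒ 2
H0 returns -224
H1 returns [0, 6, 21, -224]
= [0, 6, 21, -224]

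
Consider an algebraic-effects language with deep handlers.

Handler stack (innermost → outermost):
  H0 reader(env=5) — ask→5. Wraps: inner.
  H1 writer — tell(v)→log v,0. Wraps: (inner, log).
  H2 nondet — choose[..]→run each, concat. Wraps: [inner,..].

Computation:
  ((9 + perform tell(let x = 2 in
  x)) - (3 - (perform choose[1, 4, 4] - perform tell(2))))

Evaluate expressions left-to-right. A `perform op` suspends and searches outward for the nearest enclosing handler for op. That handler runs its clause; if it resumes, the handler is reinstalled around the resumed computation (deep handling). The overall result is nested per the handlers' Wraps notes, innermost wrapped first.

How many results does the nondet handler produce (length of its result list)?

Evaluation trace:
tell(2) @ H1 ⇒ log+=2
choose[1, 4, 4] @ H2
  branch[0] choose=1:
    tell(2) @ H1 ⇒ log+=2
    H0 returns 7
    H1 returns (7, (2, 2))
    H2 returns [(7, (2, 2))]
  branch[1] choose=4:
    tell(2) @ H1 ⇒ log+=2
    H0 returns 10
    H1 returns (10, (2, 2))
    H2 returns [(10, (2, 2))]
  branch[2] choose=4:
    tell(2) @ H1 ⇒ log+=2
    H0 returns 10
    H1 returns (10, (2, 2))
    H2 returns [(10, (2, 2))]
= [(7, (2, 2)), (10, (2, 2)), (10, (2, 2))]

Answer: 3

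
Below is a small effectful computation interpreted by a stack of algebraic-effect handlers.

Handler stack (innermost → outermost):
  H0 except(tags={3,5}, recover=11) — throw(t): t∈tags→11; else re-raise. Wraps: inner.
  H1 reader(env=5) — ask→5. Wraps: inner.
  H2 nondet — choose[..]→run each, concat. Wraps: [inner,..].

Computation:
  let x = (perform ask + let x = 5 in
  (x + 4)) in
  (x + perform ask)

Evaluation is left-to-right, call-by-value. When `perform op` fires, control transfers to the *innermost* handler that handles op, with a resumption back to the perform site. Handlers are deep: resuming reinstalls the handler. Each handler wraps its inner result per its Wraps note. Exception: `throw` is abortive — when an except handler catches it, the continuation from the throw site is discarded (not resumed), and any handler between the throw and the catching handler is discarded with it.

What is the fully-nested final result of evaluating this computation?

Step-by-step:
ask @ H1 ⇒ 5
ask @ H1 ⇒ 5
H0 returns 19
H1 returns 19
H2 returns [19]
= [19]

Answer: [19]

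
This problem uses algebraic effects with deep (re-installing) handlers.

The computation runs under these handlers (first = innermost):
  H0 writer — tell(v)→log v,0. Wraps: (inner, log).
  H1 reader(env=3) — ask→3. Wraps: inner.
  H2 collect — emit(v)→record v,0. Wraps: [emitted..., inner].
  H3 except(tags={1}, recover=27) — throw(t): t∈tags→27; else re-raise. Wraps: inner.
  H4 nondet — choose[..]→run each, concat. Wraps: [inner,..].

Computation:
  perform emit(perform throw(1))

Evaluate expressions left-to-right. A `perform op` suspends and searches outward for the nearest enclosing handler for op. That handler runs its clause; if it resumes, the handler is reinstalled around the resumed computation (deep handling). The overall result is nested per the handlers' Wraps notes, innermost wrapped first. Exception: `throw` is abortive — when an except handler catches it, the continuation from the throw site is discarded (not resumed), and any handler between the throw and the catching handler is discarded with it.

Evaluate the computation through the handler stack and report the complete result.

Evaluation trace:
throw(1) @ H3 caught ⇒ 27
H4 returns [27]
= [27]

Answer: [27]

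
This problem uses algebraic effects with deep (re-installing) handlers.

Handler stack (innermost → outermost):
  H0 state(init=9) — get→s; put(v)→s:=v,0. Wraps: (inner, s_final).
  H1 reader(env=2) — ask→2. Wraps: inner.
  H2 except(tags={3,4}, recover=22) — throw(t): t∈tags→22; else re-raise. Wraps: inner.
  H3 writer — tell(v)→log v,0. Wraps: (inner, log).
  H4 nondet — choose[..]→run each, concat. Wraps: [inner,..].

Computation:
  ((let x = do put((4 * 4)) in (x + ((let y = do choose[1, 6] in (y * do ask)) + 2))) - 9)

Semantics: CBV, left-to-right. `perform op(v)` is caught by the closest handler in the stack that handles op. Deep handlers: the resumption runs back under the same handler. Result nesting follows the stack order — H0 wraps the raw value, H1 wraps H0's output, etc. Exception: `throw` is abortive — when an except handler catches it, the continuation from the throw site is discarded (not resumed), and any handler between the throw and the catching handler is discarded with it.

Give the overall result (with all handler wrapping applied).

Evaluation trace:
put(16) @ H0 ⇒ s:=16
choose[1, 6] @ H4
  branch[0] choose=1:
    ask @ H1 ⇒ 2
    H0 returns (-5, 16)
    H1 returns (-5, 16)
    H2 returns (-5, 16)
    H3 returns ((-5, 16), ())
    H4 returns [((-5, 16), ())]
  branch[1] choose=6:
    ask @ H1 ⇒ 2
    H0 returns (5, 16)
    H1 returns (5, 16)
    H2 returns (5, 16)
    H3 returns ((5, 16), ())
    H4 returns [((5, 16), ())]
= [((-5, 16), ()), ((5, 16), ())]

Answer: [((-5, 16), ()), ((5, 16), ())]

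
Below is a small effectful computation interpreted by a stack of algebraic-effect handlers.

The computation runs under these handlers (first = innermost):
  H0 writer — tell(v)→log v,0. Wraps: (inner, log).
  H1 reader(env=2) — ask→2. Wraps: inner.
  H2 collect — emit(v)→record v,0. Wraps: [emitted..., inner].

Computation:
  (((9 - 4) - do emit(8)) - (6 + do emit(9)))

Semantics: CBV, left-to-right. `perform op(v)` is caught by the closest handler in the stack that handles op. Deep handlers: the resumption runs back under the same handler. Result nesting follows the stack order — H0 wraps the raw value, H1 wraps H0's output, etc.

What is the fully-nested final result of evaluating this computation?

Answer: [8, 9, (-1, ())]

Step-by-step:
emit(8) @ H2 ⇒ out+=8
emit(9) @ H2 ⇒ out+=9
H0 returns (-1, ())
H1 returns (-1, ())
H2 returns [8, 9, (-1, ())]
= [8, 9, (-1, ())]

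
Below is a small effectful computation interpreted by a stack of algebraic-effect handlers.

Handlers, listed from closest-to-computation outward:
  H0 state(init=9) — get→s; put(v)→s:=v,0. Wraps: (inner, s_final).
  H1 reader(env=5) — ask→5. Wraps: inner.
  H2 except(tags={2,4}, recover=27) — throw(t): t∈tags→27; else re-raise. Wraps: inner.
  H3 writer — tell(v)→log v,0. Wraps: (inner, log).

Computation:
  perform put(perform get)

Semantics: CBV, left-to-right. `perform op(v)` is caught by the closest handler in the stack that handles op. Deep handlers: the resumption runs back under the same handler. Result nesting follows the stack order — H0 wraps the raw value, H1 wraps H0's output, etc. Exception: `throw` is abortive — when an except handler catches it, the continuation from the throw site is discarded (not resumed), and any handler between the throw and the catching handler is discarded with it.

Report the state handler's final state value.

Answer: 9

Step-by-step:
get @ H0 ⇒ 9
put(9) @ H0 ⇒ s:=9
H0 returns (0, 9)
H1 returns (0, 9)
H2 returns (0, 9)
H3 returns ((0, 9), ())
= ((0, 9), ())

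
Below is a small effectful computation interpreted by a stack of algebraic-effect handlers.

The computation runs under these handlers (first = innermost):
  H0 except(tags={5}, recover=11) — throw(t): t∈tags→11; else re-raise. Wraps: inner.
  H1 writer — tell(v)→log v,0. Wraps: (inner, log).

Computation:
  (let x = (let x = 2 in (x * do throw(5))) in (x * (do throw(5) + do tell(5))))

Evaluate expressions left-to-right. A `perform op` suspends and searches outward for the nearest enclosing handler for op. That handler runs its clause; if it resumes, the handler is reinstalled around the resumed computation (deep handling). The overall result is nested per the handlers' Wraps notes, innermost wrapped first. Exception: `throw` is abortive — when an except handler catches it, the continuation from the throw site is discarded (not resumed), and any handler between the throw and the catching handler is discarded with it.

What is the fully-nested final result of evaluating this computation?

Working:
throw(5) @ H0 caught ⇒ 11
H1 returns (11, ())
= (11, ())

Answer: (11, ())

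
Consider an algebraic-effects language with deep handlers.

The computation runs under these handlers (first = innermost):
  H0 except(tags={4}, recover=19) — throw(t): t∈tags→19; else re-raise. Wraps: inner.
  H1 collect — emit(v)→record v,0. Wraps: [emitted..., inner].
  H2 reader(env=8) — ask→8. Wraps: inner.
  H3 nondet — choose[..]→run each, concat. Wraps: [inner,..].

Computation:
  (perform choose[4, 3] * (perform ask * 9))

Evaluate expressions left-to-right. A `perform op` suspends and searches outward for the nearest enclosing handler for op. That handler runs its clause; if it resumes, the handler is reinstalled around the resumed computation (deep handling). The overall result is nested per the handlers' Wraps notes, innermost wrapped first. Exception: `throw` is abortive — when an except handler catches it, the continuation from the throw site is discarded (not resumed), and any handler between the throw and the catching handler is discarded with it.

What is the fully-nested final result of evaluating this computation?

Evaluation trace:
choose[4, 3] @ H3
  branch[0] choose=4:
    ask @ H2 ⇒ 8
    H0 returns 288
    H1 returns [288]
    H2 returns [288]
    H3 returns [[288]]
  branch[1] choose=3:
    ask @ H2 ⇒ 8
    H0 returns 216
    H1 returns [216]
    H2 returns [216]
    H3 returns [[216]]
= [[288], [216]]

Answer: [[288], [216]]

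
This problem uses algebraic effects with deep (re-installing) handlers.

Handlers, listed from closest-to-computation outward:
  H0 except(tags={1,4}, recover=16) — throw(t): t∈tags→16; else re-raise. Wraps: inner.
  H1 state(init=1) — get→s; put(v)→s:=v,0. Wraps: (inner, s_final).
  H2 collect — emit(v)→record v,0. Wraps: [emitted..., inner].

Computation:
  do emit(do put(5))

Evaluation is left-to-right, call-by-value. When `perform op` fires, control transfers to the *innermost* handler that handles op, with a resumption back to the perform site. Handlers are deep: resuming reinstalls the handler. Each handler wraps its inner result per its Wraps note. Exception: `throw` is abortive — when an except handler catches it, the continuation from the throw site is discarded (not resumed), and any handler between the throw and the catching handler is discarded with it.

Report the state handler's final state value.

Evaluation trace:
put(5) @ H1 ⇒ s:=5
emit(0) @ H2 ⇒ out+=0
H0 returns 0
H1 returns (0, 5)
H2 returns [0, (0, 5)]
= [0, (0, 5)]

Answer: 5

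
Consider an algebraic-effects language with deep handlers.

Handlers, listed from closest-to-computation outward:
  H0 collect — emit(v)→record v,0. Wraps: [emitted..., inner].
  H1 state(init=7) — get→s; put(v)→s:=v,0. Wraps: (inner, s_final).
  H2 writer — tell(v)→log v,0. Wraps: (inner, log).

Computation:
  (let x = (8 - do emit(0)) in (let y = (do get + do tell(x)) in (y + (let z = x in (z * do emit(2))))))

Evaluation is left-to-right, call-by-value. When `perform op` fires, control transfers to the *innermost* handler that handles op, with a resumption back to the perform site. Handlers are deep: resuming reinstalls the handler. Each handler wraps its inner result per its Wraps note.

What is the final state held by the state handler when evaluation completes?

Answer: 7

Working:
emit(0) @ H0 ⇒ out+=0
get @ H1 ⇒ 7
tell(8) @ H2 ⇒ log+=8
emit(2) @ H0 ⇒ out+=2
H0 returns [0, 2, 7]
H1 returns ([0, 2, 7], 7)
H2 returns (([0, 2, 7], 7), (8))
= (([0, 2, 7], 7), (8))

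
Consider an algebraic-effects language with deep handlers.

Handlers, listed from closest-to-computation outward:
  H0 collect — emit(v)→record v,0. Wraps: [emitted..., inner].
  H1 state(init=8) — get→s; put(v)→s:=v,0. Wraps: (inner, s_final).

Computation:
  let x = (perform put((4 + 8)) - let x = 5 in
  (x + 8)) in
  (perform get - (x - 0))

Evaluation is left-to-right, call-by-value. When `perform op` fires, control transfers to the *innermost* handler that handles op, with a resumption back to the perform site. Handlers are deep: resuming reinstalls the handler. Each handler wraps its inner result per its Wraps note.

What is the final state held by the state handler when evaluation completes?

Answer: 12

Working:
put(12) @ H1 ⇒ s:=12
get @ H1 ⇒ 12
H0 returns [25]
H1 returns ([25], 12)
= ([25], 12)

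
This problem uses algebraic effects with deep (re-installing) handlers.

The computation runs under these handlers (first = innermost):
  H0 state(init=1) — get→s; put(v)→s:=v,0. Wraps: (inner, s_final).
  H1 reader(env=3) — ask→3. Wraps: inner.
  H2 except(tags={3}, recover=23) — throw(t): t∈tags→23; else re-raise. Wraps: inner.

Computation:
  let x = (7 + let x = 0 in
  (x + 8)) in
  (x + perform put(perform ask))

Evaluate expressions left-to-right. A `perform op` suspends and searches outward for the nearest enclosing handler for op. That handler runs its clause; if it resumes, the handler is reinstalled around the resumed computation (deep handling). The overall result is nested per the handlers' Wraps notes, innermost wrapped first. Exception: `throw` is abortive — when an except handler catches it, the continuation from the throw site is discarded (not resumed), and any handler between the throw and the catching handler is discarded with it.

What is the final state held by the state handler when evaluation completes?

Answer: 3

Evaluation trace:
ask @ H1 ⇒ 3
put(3) @ H0 ⇒ s:=3
H0 returns (15, 3)
H1 returns (15, 3)
H2 returns (15, 3)
= (15, 3)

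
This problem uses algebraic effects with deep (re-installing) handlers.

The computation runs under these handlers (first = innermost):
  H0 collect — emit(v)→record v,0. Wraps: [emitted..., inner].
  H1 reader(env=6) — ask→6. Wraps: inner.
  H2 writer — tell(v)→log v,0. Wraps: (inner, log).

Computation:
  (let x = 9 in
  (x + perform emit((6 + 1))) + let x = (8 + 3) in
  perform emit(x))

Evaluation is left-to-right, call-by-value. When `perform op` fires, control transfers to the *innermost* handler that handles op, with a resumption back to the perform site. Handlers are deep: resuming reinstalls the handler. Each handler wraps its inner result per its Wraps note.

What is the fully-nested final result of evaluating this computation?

Step-by-step:
emit(7) @ H0 ⇒ out+=7
emit(11) @ H0 ⇒ out+=11
H0 returns [7, 11, 9]
H1 returns [7, 11, 9]
H2 returns ([7, 11, 9], ())
= ([7, 11, 9], ())

Answer: ([7, 11, 9], ())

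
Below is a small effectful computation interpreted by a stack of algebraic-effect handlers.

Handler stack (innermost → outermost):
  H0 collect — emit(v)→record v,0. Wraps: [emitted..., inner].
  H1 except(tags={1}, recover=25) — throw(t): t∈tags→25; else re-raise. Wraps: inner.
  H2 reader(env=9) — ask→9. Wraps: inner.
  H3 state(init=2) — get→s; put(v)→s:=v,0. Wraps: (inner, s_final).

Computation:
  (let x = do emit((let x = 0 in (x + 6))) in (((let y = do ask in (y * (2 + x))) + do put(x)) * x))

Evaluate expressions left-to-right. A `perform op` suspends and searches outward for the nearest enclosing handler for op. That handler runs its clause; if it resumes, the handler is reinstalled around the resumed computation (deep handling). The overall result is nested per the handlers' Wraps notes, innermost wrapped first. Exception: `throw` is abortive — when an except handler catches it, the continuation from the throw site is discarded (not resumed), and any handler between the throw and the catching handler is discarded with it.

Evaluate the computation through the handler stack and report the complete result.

Working:
emit(6) @ H0 ⇒ out+=6
ask @ H2 ⇒ 9
put(0) @ H3 ⇒ s:=0
H0 returns [6, 0]
H1 returns [6, 0]
H2 returns [6, 0]
H3 returns ([6, 0], 0)
= ([6, 0], 0)

Answer: ([6, 0], 0)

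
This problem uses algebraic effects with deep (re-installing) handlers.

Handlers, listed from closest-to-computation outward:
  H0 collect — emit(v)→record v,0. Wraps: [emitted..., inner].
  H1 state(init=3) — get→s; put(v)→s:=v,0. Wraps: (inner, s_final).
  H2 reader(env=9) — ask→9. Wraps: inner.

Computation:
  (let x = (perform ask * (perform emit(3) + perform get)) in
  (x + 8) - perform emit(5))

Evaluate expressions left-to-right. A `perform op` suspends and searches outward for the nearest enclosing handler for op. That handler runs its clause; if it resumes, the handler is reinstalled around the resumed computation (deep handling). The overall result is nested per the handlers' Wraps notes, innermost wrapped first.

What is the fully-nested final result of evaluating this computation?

Answer: ([3, 5, 35], 3)

Working:
ask @ H2 ⇒ 9
emit(3) @ H0 ⇒ out+=3
get @ H1 ⇒ 3
emit(5) @ H0 ⇒ out+=5
H0 returns [3, 5, 35]
H1 returns ([3, 5, 35], 3)
H2 returns ([3, 5, 35], 3)
= ([3, 5, 35], 3)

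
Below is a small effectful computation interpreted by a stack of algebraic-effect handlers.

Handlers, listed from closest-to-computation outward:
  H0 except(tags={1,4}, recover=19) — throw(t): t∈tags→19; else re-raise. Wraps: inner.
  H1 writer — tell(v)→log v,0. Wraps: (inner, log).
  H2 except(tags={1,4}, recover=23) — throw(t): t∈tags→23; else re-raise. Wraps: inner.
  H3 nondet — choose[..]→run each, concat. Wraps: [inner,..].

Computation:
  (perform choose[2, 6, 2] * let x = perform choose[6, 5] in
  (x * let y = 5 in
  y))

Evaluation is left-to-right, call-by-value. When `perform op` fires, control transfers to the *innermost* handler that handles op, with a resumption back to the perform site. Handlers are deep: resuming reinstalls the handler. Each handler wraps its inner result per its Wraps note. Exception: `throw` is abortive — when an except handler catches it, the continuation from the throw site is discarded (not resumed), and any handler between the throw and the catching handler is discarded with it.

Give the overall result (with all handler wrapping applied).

Step-by-step:
choose[2, 6, 2] @ H3
  branch[0] choose=2:
    choose[6, 5] @ H3
      branch[0] choose=6:
        H0 returns 60
        H1 returns (60, ())
        H2 returns (60, ())
        H3 returns [(60, ())]
      branch[1] choose=5:
        H0 returns 50
        H1 returns (50, ())
        H2 returns (50, ())
        H3 returns [(50, ())]
  branch[1] choose=6:
    choose[6, 5] @ H3
      branch[0] choose=6:
        H0 returns 180
        H1 returns (180, ())
        H2 returns (180, ())
        H3 returns [(180, ())]
      branch[1] choose=5:
        H0 returns 150
        H1 returns (150, ())
        H2 returns (150, ())
        H3 returns [(150, ())]
  branch[2] choose=2:
    choose[6, 5] @ H3
      branch[0] choose=6:
        H0 returns 60
        H1 returns (60, ())
        H2 returns (60, ())
        H3 returns [(60, ())]
      branch[1] choose=5:
        H0 returns 50
        H1 returns (50, ())
        H2 returns (50, ())
        H3 returns [(50, ())]
= [(60, ()), (50, ()), (180, ()), (150, ()), (60, ()), (50, ())]

Answer: [(60, ()), (50, ()), (180, ()), (150, ()), (60, ()), (50, ())]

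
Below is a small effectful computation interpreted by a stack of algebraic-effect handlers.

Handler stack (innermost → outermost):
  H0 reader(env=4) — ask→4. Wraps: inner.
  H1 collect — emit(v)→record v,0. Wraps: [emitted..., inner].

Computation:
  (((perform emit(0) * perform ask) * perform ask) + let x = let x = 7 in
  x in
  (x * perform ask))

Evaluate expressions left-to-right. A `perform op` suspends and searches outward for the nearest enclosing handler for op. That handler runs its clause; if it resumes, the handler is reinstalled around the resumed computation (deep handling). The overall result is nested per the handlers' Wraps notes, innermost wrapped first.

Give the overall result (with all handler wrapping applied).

Answer: [0, 28]

Step-by-step:
emit(0) @ H1 ⇒ out+=0
ask @ H0 ⇒ 4
ask @ H0 ⇒ 4
ask @ H0 ⇒ 4
H0 returns 28
H1 returns [0, 28]
= [0, 28]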